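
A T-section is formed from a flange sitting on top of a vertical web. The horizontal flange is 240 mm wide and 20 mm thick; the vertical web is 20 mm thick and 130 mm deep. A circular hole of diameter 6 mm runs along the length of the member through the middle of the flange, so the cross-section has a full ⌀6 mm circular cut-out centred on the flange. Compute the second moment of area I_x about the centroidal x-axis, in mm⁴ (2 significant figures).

Decompose the section into non-overlapping parts with the origin at the bottom-left of its bounding rectangle.
Flange: 240 × 20, A = 4 800 mm², y = 140 mm, Ī = 160 000 mm⁴.
Web: 20 × 130, A = 2 600 mm², y = 65 mm, Ī = 3 661 667 mm⁴.
Hole (subtracted): ⌀6, A = 28.27 mm², y = 140 mm, Ī = 63.62 mm⁴.
Centroid: ȳ = ΣA·y / ΣA = 113.5 mm.
Transfer each piece to the centroidal x-axis using Ī + A·d² with d = y − 113.5:
  flange: d = 26.45 mm → contributes +3 518 707 mm⁴
  web: d = -48.55 mm → contributes +9 789 522 mm⁴
  hole: d = 26.45 mm → contributes −19 848 mm⁴
Total I = 13 288 381 mm⁴.

I_x ≈ 1.3 × 10⁷ mm⁴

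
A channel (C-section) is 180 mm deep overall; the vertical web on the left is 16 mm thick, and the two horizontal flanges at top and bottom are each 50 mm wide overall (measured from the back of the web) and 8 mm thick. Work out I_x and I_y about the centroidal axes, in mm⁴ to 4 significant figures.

Split into non-overlapping primitives; take the origin at the lower-left of the bounding box.
Web: 16 × 180, A = 2 880 mm², y = 90 mm, Ī = 7 776 000 mm⁴.
Top flange (beyond web): 34 × 8, A = 272 mm², y = 176 mm, Ī = 1450.67 mm⁴.
Bottom flange (beyond web): 34 × 8, A = 272 mm², y = 4 mm, Ī = 1450.67 mm⁴.
By symmetry the centroid is at mid-height, ȳ = 90 mm.
Transfer each piece to the centroidal x-axis using Ī + A·d² with d = y − 90:
  web: d = 0 mm → contributes +7 776 000 mm⁴
  top flange (beyond web): d = 86 mm → contributes +2 013 163 mm⁴
  bottom flange (beyond web): d = -86 mm → contributes +2 013 163 mm⁴
Total I = 11 802 325 mm⁴.
For the y-axis: x̄ = 11.972 mm.
Repeating about the centroidal y-axis gives I_y = 399 827 mm⁴.

I_x ≈ 1.180 × 10⁷ mm⁴, I_y ≈ 3.998 × 10⁵ mm⁴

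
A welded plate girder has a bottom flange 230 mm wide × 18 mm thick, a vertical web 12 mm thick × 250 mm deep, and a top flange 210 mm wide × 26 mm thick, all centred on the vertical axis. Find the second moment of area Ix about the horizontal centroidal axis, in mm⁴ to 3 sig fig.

Ix ≈ 1.91 × 10⁸ mm⁴

Break the section into simple shapes (no overlaps), measuring from the bottom-left corner of the bounding box.
Bottom plate: 230 × 18, A = 4 140 mm², y = 9 mm, Ī = 111 780 mm⁴.
Web plate: 12 × 250, A = 3 000 mm², y = 143 mm, Ī = 15 625 000 mm⁴.
Top plate: 210 × 26, A = 5 460 mm², y = 281 mm, Ī = 307 580 mm⁴.
Centroid: ȳ = ΣA·y / ΣA = 158.77 mm.
Transfer each piece to the horizontal centroidal axis using Ī + A·d² with d = y − 158.77:
  bottom plate: d = -149.77 mm → contributes +92 978 111 mm⁴
  web plate: d = -15.771 mm → contributes +16 371 214 mm⁴
  top plate: d = 122.23 mm → contributes +81 879 017 mm⁴
Total I = 191 228 342 mm⁴.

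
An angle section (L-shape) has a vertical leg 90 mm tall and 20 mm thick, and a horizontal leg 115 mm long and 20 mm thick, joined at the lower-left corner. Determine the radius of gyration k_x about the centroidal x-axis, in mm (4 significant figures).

k_x ≈ 25.52 mm

Treat the section as a set of non-overlapping primitives; coordinates are from the bounding-box lower-left.
Vertical leg: 20 × 90, A = 1 800 mm², y = 45 mm, Ī = 1 215 000 mm⁴.
Horizontal leg (remainder): 95 × 20, A = 1 900 mm², y = 10 mm, Ī = 63333.3 mm⁴.
Centroid: ȳ = ΣA·y / ΣA = 27.027 mm.
Transfer each piece to the centroidal x-axis using Ī + A·d² with d = y − 27.027:
  vertical leg: d = 17.973 mm → contributes +1 796 450 mm⁴
  horizontal leg (remainder): d = -17.027 mm → contributes +614 181 mm⁴
Total I = 2 410 631 mm⁴.
Radius of gyration: k = √(I/A) = √(2 410 631 / 3 700) = 25.5249 mm.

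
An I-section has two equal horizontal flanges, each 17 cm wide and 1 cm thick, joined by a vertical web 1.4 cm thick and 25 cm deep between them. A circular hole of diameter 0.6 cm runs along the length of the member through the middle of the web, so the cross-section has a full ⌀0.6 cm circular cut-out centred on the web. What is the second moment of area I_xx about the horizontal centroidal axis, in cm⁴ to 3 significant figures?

I_xx ≈ 7570 cm⁴

Split into non-overlapping primitives; take the origin at the lower-left of the bounding box.
Bottom flange: 17 × 1, A = 17 cm², y = 0.5 cm, Ī = 1.4167 cm⁴.
Web: 1.4 × 25, A = 35 cm², y = 13.5 cm, Ī = 1822.9 cm⁴.
Top flange: 17 × 1, A = 17 cm², y = 26.5 cm, Ī = 1.4167 cm⁴.
Hole (subtracted): ⌀0.6, A = 0.28274 cm², y = 13.5 cm, Ī = 0.0063617 cm⁴.
By symmetry the centroid is at mid-height, ȳ = 13.5 cm.
Transfer each piece to the horizontal centroidal axis using Ī + A·d² with d = y − 13.5:
  bottom flange: d = -13 cm → contributes +2874.4 cm⁴
  web: d = 0 cm → contributes +1822.9 cm⁴
  top flange: d = 13 cm → contributes +2874.4 cm⁴
  hole: d = 0 cm → contributes −0.0063617 cm⁴
Total I = 7571.7 cm⁴.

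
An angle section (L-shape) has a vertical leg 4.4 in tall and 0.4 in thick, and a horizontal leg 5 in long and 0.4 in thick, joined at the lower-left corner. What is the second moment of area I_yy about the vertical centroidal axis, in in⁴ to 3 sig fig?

Break the section into simple shapes (no overlaps), measuring from the bottom-left corner of the bounding box.
Vertical leg: 0.4 × 4.4, A = 1.76 in², x = 0.2 in, Ī = 0.023467 in⁴.
Horizontal leg (remainder): 4.6 × 0.4, A = 1.84 in², x = 2.7 in, Ī = 3.2445 in⁴.
Centroid: x̄ = ΣA·x / ΣA = 1.4778 in.
Transfer each piece to the vertical centroidal axis using Ī + A·d² with d = x − 1.4778:
  vertical leg: d = -1.2778 in → contributes +2.897 in⁴
  horizontal leg (remainder): d = 1.2222 in → contributes +5.9932 in⁴
Total I = 8.8902 in⁴.

I_yy ≈ 8.89 in⁴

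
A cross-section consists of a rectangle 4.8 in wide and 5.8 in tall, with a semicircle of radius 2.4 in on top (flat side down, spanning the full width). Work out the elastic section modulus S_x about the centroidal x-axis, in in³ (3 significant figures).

S_x ≈ 43.0 in³

Treat the section as a set of non-overlapping primitives; coordinates are from the bounding-box lower-left.
Rectangular body: 4.8 × 5.8, A = 27.84 in², y = 2.9 in, Ī = 78.045 in⁴.
Semicircular cap: semicircle r = 2.4, A = 9.0478 in², y = 6.8186 in, Ī = 3.6415 in⁴.
Centroid: ȳ = ΣA·y / ΣA = 3.8611 in.
Transfer each piece to the centroidal x-axis using Ī + A·d² with d = y − 3.8611:
  rectangular body: d = -0.96115 in → contributes +103.76 in⁴
  semicircular cap: d = 2.9574 in → contributes +82.778 in⁴
Total I = 186.54 in⁴.
Extreme fibre distance c = 4.3389 in; S = I/c = 42.993 in³.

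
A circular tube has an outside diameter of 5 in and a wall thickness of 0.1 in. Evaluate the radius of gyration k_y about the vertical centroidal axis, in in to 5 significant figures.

Split into non-overlapping primitives; take the origin at the lower-left of the bounding box.
Outer circle: ⌀5, A = 19.63495 in², x = 2.5 in, Ī = 30.67962 in⁴.
Bore (subtracted): ⌀4.8, A = 18.09557 in², x = 2.5 in, Ī = 26.05763 in⁴.
By symmetry the centroid is at mid-width, x̄ = 2.5 in.
All pieces are centred on the vertical centroidal axis, so I = ΣĪ (holes subtracted) = 4.62199 in⁴.
Radius of gyration: k = √(I/A) = √(4.62199 / 1.53938) = 1.732772 in.

k_y ≈ 1.7328 in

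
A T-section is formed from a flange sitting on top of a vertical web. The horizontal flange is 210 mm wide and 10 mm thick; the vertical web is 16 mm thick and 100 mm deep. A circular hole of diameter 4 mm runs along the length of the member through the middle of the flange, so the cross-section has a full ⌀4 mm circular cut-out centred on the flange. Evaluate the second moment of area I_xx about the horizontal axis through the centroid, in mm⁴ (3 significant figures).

Decompose the section into non-overlapping parts with the origin at the bottom-left of its bounding rectangle.
Flange: 210 × 10, A = 2 100 mm², y = 105 mm, Ī = 17 500 mm⁴.
Web: 16 × 100, A = 1 600 mm², y = 50 mm, Ī = 1 333 333 mm⁴.
Hole (subtracted): ⌀4, A = 12.566 mm², y = 105 mm, Ī = 12.566 mm⁴.
Centroid: ȳ = ΣA·y / ΣA = 81.135 mm.
Transfer each piece to the horizontal axis through the centroid using Ī + A·d² with d = y − 81.135:
  flange: d = 23.865 mm → contributes +1 213 514 mm⁴
  web: d = -31.135 mm → contributes +2 884 371 mm⁴
  hole: d = 23.865 mm → contributes −7169.5 mm⁴
Total I = 4 090 715 mm⁴.

I_xx ≈ 4.09 × 10⁶ mm⁴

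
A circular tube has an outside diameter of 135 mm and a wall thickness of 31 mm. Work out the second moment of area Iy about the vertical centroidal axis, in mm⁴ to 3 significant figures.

Split into non-overlapping primitives; take the origin at the lower-left of the bounding box.
Outer circle: ⌀135, A = 14 314 mm², x = 67.5 mm, Ī = 16 304 406 mm⁴.
Bore (subtracted): ⌀73, A = 4185.4 mm², x = 67.5 mm, Ī = 1 393 995 mm⁴.
By symmetry the centroid is at mid-width, x̄ = 67.5 mm.
All pieces are centred on the vertical centroidal axis, so I = ΣĪ (holes subtracted) = 14 910 410 mm⁴.

Iy ≈ 1.49 × 10⁷ mm⁴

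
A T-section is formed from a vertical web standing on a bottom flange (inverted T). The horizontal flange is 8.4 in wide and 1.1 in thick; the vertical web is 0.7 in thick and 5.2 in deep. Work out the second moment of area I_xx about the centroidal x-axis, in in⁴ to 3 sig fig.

I_xx ≈ 35.0 in⁴

Break the section into simple shapes (no overlaps), measuring from the bottom-left corner of the bounding box.
Flange: 8.4 × 1.1, A = 9.24 in², y = 0.55 in, Ī = 0.9317 in⁴.
Web: 0.7 × 5.2, A = 3.64 in², y = 3.7 in, Ī = 8.2021 in⁴.
Centroid: ȳ = ΣA·y / ΣA = 1.4402 in.
Transfer each piece to the centroidal x-axis using Ī + A·d² with d = y − 1.4402:
  flange: d = -0.89022 in → contributes +8.2543 in⁴
  web: d = 2.2598 in → contributes +26.79 in⁴
Total I = 35.045 in⁴.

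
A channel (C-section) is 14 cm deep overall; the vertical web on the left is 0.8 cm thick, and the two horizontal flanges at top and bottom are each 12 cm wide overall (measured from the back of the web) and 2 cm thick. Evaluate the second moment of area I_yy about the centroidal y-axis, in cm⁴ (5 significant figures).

I_yy ≈ 791.47 cm⁴

Break the section into simple shapes (no overlaps), measuring from the bottom-left corner of the bounding box.
Web: 0.8 × 14, A = 11.2 cm², x = 0.4 cm, Ī = 0.5973333 cm⁴.
Top flange (beyond web): 11.2 × 2, A = 22.4 cm², x = 6.4 cm, Ī = 234.1547 cm⁴.
Bottom flange (beyond web): 11.2 × 2, A = 22.4 cm², x = 6.4 cm, Ī = 234.1547 cm⁴.
Centroid: x̄ = ΣA·x / ΣA = 5.2 cm.
Transfer each piece to the centroidal y-axis using Ī + A·d² with d = x − 5.2:
  web: d = -4.8 cm → contributes +258.6453 cm⁴
  top flange (beyond web): d = 1.2 cm → contributes +266.4107 cm⁴
  bottom flange (beyond web): d = 1.2 cm → contributes +266.4107 cm⁴
Total I = 791.4667 cm⁴.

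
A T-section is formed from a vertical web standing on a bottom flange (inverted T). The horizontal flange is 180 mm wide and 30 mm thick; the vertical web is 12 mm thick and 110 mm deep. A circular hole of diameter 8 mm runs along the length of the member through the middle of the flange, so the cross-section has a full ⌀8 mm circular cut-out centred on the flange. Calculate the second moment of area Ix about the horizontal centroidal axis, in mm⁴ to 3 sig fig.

Treat the section as a set of non-overlapping primitives; coordinates are from the bounding-box lower-left.
Flange: 180 × 30, A = 5 400 mm², y = 15 mm, Ī = 405 000 mm⁴.
Web: 12 × 110, A = 1 320 mm², y = 85 mm, Ī = 1 331 000 mm⁴.
Hole (subtracted): ⌀8, A = 50.265 mm², y = 15 mm, Ī = 201.06 mm⁴.
Centroid: ȳ = ΣA·y / ΣA = 28.854 mm.
Transfer each piece to the horizontal centroidal axis using Ī + A·d² with d = y − 28.854:
  flange: d = -13.854 mm → contributes +1 441 384 mm⁴
  web: d = 56.146 mm → contributes +5 492 188 mm⁴
  hole: d = -13.854 mm → contributes −9848.2 mm⁴
Total I = 6 923 724 mm⁴.

Ix ≈ 6.92 × 10⁶ mm⁴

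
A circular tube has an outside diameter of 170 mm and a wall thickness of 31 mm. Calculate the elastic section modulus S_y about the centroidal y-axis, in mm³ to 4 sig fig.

Break the section into simple shapes (no overlaps), measuring from the bottom-left corner of the bounding box.
Outer circle: ⌀170, A = 22 698 mm², x = 85 mm, Ī = 40 998 275 mm⁴.
Bore (subtracted): ⌀108, A = 9160.88 mm², x = 85 mm, Ī = 6 678 285 mm⁴.
By symmetry the centroid is at mid-width, x̄ = 85 mm.
All pieces are centred on the centroidal y-axis, so I = ΣĪ (holes subtracted) = 34 319 990 mm⁴.
Extreme fibre distance c = 85 mm; S = I/c = 403 765 mm³.

S_y ≈ 4.038 × 10⁵ mm³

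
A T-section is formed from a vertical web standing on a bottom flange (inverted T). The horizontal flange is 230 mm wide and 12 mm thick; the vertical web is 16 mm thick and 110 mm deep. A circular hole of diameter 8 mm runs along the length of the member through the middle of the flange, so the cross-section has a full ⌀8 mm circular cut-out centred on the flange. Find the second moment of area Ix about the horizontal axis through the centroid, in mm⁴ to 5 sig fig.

Treat the section as a set of non-overlapping primitives; coordinates are from the bounding-box lower-left.
Flange: 230 × 12, A = 2 760 mm², y = 6 mm, Ī = 33 120 mm⁴.
Web: 16 × 110, A = 1 760 mm², y = 67 mm, Ī = 1 774 667 mm⁴.
Hole (subtracted): ⌀8, A = 50.26548 mm², y = 6 mm, Ī = 201.0619 mm⁴.
Centroid: ȳ = ΣA·y / ΣA = 30.01932 mm.
Transfer each piece to the horizontal axis through the centroid using Ī + A·d² with d = y − 30.01932:
  flange: d = -24.01932 mm → contributes +1 625 441 mm⁴
  web: d = 36.98068 mm → contributes +4 181 591 mm⁴
  hole: d = -24.01932 mm → contributes −29200.62 mm⁴
Total I = 5 777 831 mm⁴.

Ix ≈ 5.7778 × 10⁶ mm⁴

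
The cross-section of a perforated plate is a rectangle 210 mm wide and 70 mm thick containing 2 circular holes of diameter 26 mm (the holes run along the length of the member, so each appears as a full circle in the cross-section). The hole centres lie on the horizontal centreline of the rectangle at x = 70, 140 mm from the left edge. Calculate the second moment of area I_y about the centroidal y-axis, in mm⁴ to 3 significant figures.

I_y ≈ 5.27 × 10⁷ mm⁴

Split into non-overlapping primitives; take the origin at the lower-left of the bounding box.
Plate: 210 × 70, A = 14 700 mm², x = 105 mm, Ī = 54 022 500 mm⁴.
Hole 1 (subtracted): ⌀26, A = 530.93 mm², x = 70 mm, Ī = 22 432 mm⁴.
Hole 2 (subtracted): ⌀26, A = 530.93 mm², x = 140 mm, Ī = 22 432 mm⁴.
By symmetry the centroid is at mid-width, x̄ = 105 mm.
Transfer each piece to the centroidal y-axis using Ī + A·d² with d = x − 105:
  plate: d = 0 mm → contributes +54 022 500 mm⁴
  hole 1: d = -35 mm → contributes −672 820 mm⁴
  hole 2: d = 35 mm → contributes −672 820 mm⁴
Total I = 52 676 860 mm⁴.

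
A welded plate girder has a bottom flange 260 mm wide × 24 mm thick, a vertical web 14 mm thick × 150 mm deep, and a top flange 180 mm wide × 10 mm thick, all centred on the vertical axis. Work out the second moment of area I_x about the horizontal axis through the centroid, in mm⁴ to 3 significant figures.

I_x ≈ 4.73 × 10⁷ mm⁴

Split into non-overlapping primitives; take the origin at the lower-left of the bounding box.
Bottom plate: 260 × 24, A = 6 240 mm², y = 12 mm, Ī = 299 520 mm⁴.
Web plate: 14 × 150, A = 2 100 mm², y = 99 mm, Ī = 3 937 500 mm⁴.
Top plate: 180 × 10, A = 1 800 mm², y = 179 mm, Ī = 15 000 mm⁴.
Centroid: ȳ = ΣA·y / ΣA = 59.663 mm.
Transfer each piece to the horizontal axis through the centroid using Ī + A·d² with d = y − 59.663:
  bottom plate: d = -47.663 mm → contributes +14 475 147 mm⁴
  web plate: d = 39.337 mm → contributes +7 187 085 mm⁴
  top plate: d = 119.34 mm → contributes +25 649 495 mm⁴
Total I = 47 311 727 mm⁴.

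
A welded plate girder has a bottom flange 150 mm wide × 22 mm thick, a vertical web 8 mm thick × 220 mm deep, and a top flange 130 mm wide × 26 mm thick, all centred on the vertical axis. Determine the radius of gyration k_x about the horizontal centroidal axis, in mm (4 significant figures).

Split into non-overlapping primitives; take the origin at the lower-left of the bounding box.
Bottom plate: 150 × 22, A = 3 300 mm², y = 11 mm, Ī = 133 100 mm⁴.
Web plate: 8 × 220, A = 1 760 mm², y = 132 mm, Ī = 7 098 667 mm⁴.
Top plate: 130 × 26, A = 3 380 mm², y = 255 mm, Ī = 190 407 mm⁴.
Centroid: ȳ = ΣA·y / ΣA = 133.948 mm.
Transfer each piece to the horizontal centroidal axis using Ī + A·d² with d = y − 133.948:
  bottom plate: d = -122.948 mm → contributes +50 016 488 mm⁴
  web plate: d = -1.94787 mm → contributes +7 105 344 mm⁴
  top plate: d = 121.052 mm → contributes +49 719 638 mm⁴
Total I = 106 841 470 mm⁴.
Radius of gyration: k = √(I/A) = √(106 841 470 / 8 440) = 112.512 mm.

k_x ≈ 112.5 mm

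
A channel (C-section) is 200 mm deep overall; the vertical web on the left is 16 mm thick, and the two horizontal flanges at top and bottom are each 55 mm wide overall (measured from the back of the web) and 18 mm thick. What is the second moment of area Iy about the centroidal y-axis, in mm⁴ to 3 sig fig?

Iy ≈ 9.84 × 10⁵ mm⁴

Treat the section as a set of non-overlapping primitives; coordinates are from the bounding-box lower-left.
Web: 16 × 200, A = 3 200 mm², x = 8 mm, Ī = 68 267 mm⁴.
Top flange (beyond web): 39 × 18, A = 702 mm², x = 35.5 mm, Ī = 88 979 mm⁴.
Bottom flange (beyond web): 39 × 18, A = 702 mm², x = 35.5 mm, Ī = 88 979 mm⁴.
Centroid: x̄ = ΣA·x / ΣA = 16.386 mm.
Transfer each piece to the centroidal y-axis using Ī + A·d² with d = x − 16.386:
  web: d = -8.3862 mm → contributes +293 317 mm⁴
  top flange (beyond web): d = 19.114 mm → contributes +345 446 mm⁴
  bottom flange (beyond web): d = 19.114 mm → contributes +345 446 mm⁴
Total I = 984 208 mm⁴.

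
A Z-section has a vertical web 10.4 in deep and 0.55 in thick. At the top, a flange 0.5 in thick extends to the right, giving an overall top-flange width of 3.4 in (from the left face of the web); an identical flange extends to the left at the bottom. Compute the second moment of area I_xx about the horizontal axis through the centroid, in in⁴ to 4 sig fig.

Break the section into simple shapes (no overlaps), measuring from the bottom-left corner of the bounding box.
Web: 0.55 × 10.4, A = 5.72 in², y = 5.2 in, Ī = 51.5563 in⁴.
Top flange (beyond web): 2.85 × 0.5, A = 1.425 in², y = 10.15 in, Ī = 0.0296875 in⁴.
Bottom flange (beyond web): 2.85 × 0.5, A = 1.425 in², y = 0.25 in, Ī = 0.0296875 in⁴.
Centroid: ȳ = ΣA·y / ΣA = 5.2 in.
Transfer each piece to the horizontal axis through the centroid using Ī + A·d² with d = y − 5.2:
  web: d = 0 in → contributes +51.5563 in⁴
  top flange (beyond web): d = 4.95 in → contributes +34.9458 in⁴
  bottom flange (beyond web): d = -4.95 in → contributes +34.9458 in⁴
Total I = 121.448 in⁴.

I_xx ≈ 121.4 in⁴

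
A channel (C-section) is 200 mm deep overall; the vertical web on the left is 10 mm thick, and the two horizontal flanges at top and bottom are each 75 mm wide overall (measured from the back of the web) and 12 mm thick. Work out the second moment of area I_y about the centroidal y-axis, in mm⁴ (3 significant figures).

Split into non-overlapping primitives; take the origin at the lower-left of the bounding box.
Web: 10 × 200, A = 2 000 mm², x = 5 mm, Ī = 16 667 mm⁴.
Top flange (beyond web): 65 × 12, A = 780 mm², x = 42.5 mm, Ī = 274 625 mm⁴.
Bottom flange (beyond web): 65 × 12, A = 780 mm², x = 42.5 mm, Ī = 274 625 mm⁴.
Centroid: x̄ = ΣA·x / ΣA = 21.433 mm.
Transfer each piece to the centroidal y-axis using Ī + A·d² with d = x − 21.433:
  web: d = -16.433 mm → contributes +556 726 mm⁴
  top flange (beyond web): d = 21.067 mm → contributes +620 817 mm⁴
  bottom flange (beyond web): d = 21.067 mm → contributes +620 817 mm⁴
Total I = 1 798 360 mm⁴.

I_y ≈ 1.80 × 10⁶ mm⁴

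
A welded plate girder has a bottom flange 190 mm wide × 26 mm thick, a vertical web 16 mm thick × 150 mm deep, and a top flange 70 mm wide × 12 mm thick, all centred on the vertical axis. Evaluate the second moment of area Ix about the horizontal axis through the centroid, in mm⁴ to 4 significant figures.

Split into non-overlapping primitives; take the origin at the lower-left of the bounding box.
Bottom plate: 190 × 26, A = 4 940 mm², y = 13 mm, Ī = 278 287 mm⁴.
Web plate: 16 × 150, A = 2 400 mm², y = 101 mm, Ī = 4 500 000 mm⁴.
Top plate: 70 × 12, A = 840 mm², y = 182 mm, Ī = 10 080 mm⁴.
Centroid: ȳ = ΣA·y / ΣA = 56.1736 mm.
Transfer each piece to the horizontal axis through the centroid using Ī + A·d² with d = y − 56.1736:
  bottom plate: d = -43.1736 mm → contributes +9 486 245 mm⁴
  web plate: d = 44.8264 mm → contributes +9 322 576 mm⁴
  top plate: d = 125.826 mm → contributes +13 309 199 mm⁴
Total I = 32 118 020 mm⁴.

Ix ≈ 3.212 × 10⁷ mm⁴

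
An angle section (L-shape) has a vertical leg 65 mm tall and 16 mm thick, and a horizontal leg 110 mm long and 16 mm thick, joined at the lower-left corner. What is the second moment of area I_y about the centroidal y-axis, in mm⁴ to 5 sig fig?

I_y ≈ 2.9895 × 10⁶ mm⁴

Split into non-overlapping primitives; take the origin at the lower-left of the bounding box.
Vertical leg: 16 × 65, A = 1 040 mm², x = 8 mm, Ī = 22186.67 mm⁴.
Horizontal leg (remainder): 94 × 16, A = 1 504 mm², x = 63 mm, Ī = 1 107 445 mm⁴.
Centroid: x̄ = ΣA·x / ΣA = 40.51572 mm.
Transfer each piece to the centroidal y-axis using Ī + A·d² with d = x − 40.51572:
  vertical leg: d = -32.51572 mm → contributes +1 121 750 mm⁴
  horizontal leg (remainder): d = 22.48428 mm → contributes +1 867 782 mm⁴
Total I = 2 989 531 mm⁴.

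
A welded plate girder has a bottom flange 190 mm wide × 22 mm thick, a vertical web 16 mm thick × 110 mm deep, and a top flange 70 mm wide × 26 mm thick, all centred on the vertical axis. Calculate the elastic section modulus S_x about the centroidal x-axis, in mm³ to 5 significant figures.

Treat the section as a set of non-overlapping primitives; coordinates are from the bounding-box lower-left.
Bottom plate: 190 × 22, A = 4 180 mm², y = 11 mm, Ī = 168593.3 mm⁴.
Web plate: 16 × 110, A = 1 760 mm², y = 77 mm, Ī = 1 774 667 mm⁴.
Top plate: 70 × 26, A = 1 820 mm², y = 145 mm, Ī = 102526.7 mm⁴.
Centroid: ȳ = ΣA·y / ΣA = 57.39691 mm.
Transfer each piece to the centroidal x-axis using Ī + A·d² with d = y − 57.39691:
  bottom plate: d = -46.39691 mm → contributes +9 166 766 mm⁴
  web plate: d = 19.60309 mm → contributes +2 451 002 mm⁴
  top plate: d = 87.60309 mm → contributes +14 069 756 mm⁴
Total I = 25 687 524 mm⁴.
Extreme fibre distance c = 100.6031 mm; S = I/c = 255335.3 mm³.

S_x ≈ 2.5534 × 10⁵ mm³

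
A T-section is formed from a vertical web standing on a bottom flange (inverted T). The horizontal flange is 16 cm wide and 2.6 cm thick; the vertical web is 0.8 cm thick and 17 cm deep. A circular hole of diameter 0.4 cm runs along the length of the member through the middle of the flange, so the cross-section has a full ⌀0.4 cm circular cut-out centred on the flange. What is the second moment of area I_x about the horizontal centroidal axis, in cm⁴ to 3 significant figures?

I_x ≈ 1330 cm⁴

Treat the section as a set of non-overlapping primitives; coordinates are from the bounding-box lower-left.
Flange: 16 × 2.6, A = 41.6 cm², y = 1.3 cm, Ī = 23.435 cm⁴.
Web: 0.8 × 17, A = 13.6 cm², y = 11.1 cm, Ī = 327.53 cm⁴.
Hole (subtracted): ⌀0.4, A = 0.12566 cm², y = 1.3 cm, Ī = 0.0012566 cm⁴.
Centroid: ȳ = ΣA·y / ΣA = 3.72 cm.
Transfer each piece to the horizontal centroidal axis using Ī + A·d² with d = y − 3.72:
  flange: d = -2.42 cm → contributes +267.06 cm⁴
  web: d = 7.38 cm → contributes +1068.2 cm⁴
  hole: d = -2.42 cm → contributes −0.73719 cm⁴
Total I = 1334.6 cm⁴.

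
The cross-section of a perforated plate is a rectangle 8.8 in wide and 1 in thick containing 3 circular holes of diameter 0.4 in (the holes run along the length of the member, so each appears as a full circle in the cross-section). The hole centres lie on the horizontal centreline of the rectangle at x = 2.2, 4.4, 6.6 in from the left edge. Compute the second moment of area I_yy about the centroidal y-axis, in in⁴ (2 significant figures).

Treat the section as a set of non-overlapping primitives; coordinates are from the bounding-box lower-left.
Plate: 8.8 × 1, A = 8.8 in², x = 4.4 in, Ī = 56.79 in⁴.
Hole 1 (subtracted): ⌀0.4, A = 0.1257 in², x = 2.2 in, Ī = 0.001257 in⁴.
Hole 2 (subtracted): ⌀0.4, A = 0.1257 in², x = 4.4 in, Ī = 0.001257 in⁴.
Hole 3 (subtracted): ⌀0.4, A = 0.1257 in², x = 6.6 in, Ī = 0.001257 in⁴.
By symmetry the centroid is at mid-width, x̄ = 4.4 in.
Transfer each piece to the centroidal y-axis using Ī + A·d² with d = x − 4.4:
  plate: d = 0 in → contributes +56.79 in⁴
  hole 1: d = -2.2 in → contributes −0.6095 in⁴
  hole 2: d = 0 in → contributes −0.001257 in⁴
  hole 3: d = 2.2 in → contributes −0.6095 in⁴
Total I = 55.57 in⁴.

I_yy ≈ 56 in⁴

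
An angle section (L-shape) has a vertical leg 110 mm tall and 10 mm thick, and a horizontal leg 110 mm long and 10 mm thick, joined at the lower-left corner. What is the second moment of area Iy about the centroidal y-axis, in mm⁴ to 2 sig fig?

Iy ≈ 2.4 × 10⁶ mm⁴

Break the section into simple shapes (no overlaps), measuring from the bottom-left corner of the bounding box.
Vertical leg: 10 × 110, A = 1 100 mm², x = 5 mm, Ī = 9 167 mm⁴.
Horizontal leg (remainder): 100 × 10, A = 1 000 mm², x = 60 mm, Ī = 833 333 mm⁴.
Centroid: x̄ = ΣA·x / ΣA = 31.19 mm.
Transfer each piece to the centroidal y-axis using Ī + A·d² with d = x − 31.19:
  vertical leg: d = -26.19 mm → contributes +763 702 mm⁴
  horizontal leg (remainder): d = 28.81 mm → contributes +1 663 322 mm⁴
Total I = 2 427 024 mm⁴.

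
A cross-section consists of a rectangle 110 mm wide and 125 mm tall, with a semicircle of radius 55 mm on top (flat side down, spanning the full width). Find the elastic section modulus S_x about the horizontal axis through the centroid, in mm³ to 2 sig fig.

S_x ≈ 4.7 × 10⁵ mm³

Treat the section as a set of non-overlapping primitives; coordinates are from the bounding-box lower-left.
Rectangular body: 110 × 125, A = 13 750 mm², y = 62.5 mm, Ī = 17 903 646 mm⁴.
Semicircular cap: semicircle r = 55, A = 4 752 mm², y = 148.3 mm, Ī = 1 004 345 mm⁴.
Centroid: ȳ = ΣA·y / ΣA = 84.55 mm.
Transfer each piece to the horizontal axis through the centroid using Ī + A·d² with d = y − 84.55:
  rectangular body: d = -22.05 mm → contributes +24 586 760 mm⁴
  semicircular cap: d = 63.8 mm → contributes +20 343 447 mm⁴
Total I = 44 930 206 mm⁴.
Extreme fibre distance c = 95.45 mm; S = I/c = 470 702 mm³.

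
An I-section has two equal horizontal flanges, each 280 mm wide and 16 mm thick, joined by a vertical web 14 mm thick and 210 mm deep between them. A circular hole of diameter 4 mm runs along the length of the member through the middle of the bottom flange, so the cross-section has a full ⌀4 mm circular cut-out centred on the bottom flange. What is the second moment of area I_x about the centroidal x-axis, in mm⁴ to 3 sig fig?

I_x ≈ 1.25 × 10⁸ mm⁴

Break the section into simple shapes (no overlaps), measuring from the bottom-left corner of the bounding box.
Bottom flange: 280 × 16, A = 4 480 mm², y = 8 mm, Ī = 95 573 mm⁴.
Web: 14 × 210, A = 2 940 mm², y = 121 mm, Ī = 10 804 500 mm⁴.
Top flange: 280 × 16, A = 4 480 mm², y = 234 mm, Ī = 95 573 mm⁴.
Hole (subtracted): ⌀4, A = 12.566 mm², y = 8 mm, Ī = 12.566 mm⁴.
Centroid: ȳ = ΣA·y / ΣA = 121.12 mm.
Transfer each piece to the centroidal x-axis using Ī + A·d² with d = y − 121.12:
  bottom flange: d = -113.12 mm → contributes +57 421 702 mm⁴
  web: d = -0.11945 mm → contributes +10 804 542 mm⁴
  top flange: d = 112.88 mm → contributes +57 179 813 mm⁴
  hole: d = -113.12 mm → contributes −160 812 mm⁴
Total I = 125 245 244 mm⁴.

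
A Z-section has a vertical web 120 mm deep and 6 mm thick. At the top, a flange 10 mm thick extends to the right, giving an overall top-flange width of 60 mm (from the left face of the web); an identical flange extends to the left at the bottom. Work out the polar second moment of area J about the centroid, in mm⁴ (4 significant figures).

J ≈ 5.377 × 10⁶ mm⁴

Decompose the section into non-overlapping parts with the origin at the bottom-left of its bounding rectangle.
Web: 6 × 120, A = 720 mm², y = 60 mm, Ī = 864 000 mm⁴.
Top flange (beyond web): 54 × 10, A = 540 mm², y = 115 mm, Ī = 4 500 mm⁴.
Bottom flange (beyond web): 54 × 10, A = 540 mm², y = 5 mm, Ī = 4 500 mm⁴.
Centroid: ȳ = ΣA·y / ΣA = 60 mm.
Transfer each piece to the centroidal x-axis using Ī + A·d² with d = y − 60:
  web: d = 0 mm → contributes +864 000 mm⁴
  top flange (beyond web): d = 55 mm → contributes +1 638 000 mm⁴
  bottom flange (beyond web): d = -55 mm → contributes +1 638 000 mm⁴
Total I = 4 140 000 mm⁴.
For the y-axis: x̄ = 57 mm.
Repeating about the centroidal y-axis gives I_y = 1 236 600 mm⁴.
Polar second moment: J = I_x + I_y = 5 376 600 mm⁴.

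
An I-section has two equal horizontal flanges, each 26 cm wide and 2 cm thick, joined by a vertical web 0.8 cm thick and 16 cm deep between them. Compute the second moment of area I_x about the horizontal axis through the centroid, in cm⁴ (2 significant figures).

I_x ≈ 8700 cm⁴

Break the section into simple shapes (no overlaps), measuring from the bottom-left corner of the bounding box.
Bottom flange: 26 × 2, A = 52 cm², y = 1 cm, Ī = 17.33 cm⁴.
Web: 0.8 × 16, A = 12.8 cm², y = 10 cm, Ī = 273.1 cm⁴.
Top flange: 26 × 2, A = 52 cm², y = 19 cm, Ī = 17.33 cm⁴.
By symmetry the centroid is at mid-height, ȳ = 10 cm.
Transfer each piece to the horizontal axis through the centroid using Ī + A·d² with d = y − 10:
  bottom flange: d = -9 cm → contributes +4 229 cm⁴
  web: d = 0 cm → contributes +273.1 cm⁴
  top flange: d = 9 cm → contributes +4 229 cm⁴
Total I = 8 732 cm⁴.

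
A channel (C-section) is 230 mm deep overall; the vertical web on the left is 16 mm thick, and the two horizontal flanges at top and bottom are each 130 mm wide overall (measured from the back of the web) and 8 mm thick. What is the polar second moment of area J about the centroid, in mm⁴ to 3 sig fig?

J ≈ 4.59 × 10⁷ mm⁴

Split into non-overlapping primitives; take the origin at the lower-left of the bounding box.
Web: 16 × 230, A = 3 680 mm², y = 115 mm, Ī = 16 222 667 mm⁴.
Top flange (beyond web): 114 × 8, A = 912 mm², y = 226 mm, Ī = 4 864 mm⁴.
Bottom flange (beyond web): 114 × 8, A = 912 mm², y = 4 mm, Ī = 4 864 mm⁴.
By symmetry the centroid is at mid-height, ȳ = 115 mm.
Transfer each piece to the centroidal x-axis using Ī + A·d² with d = y − 115:
  web: d = 0 mm → contributes +16 222 667 mm⁴
  top flange (beyond web): d = 111 mm → contributes +11 241 616 mm⁴
  bottom flange (beyond web): d = -111 mm → contributes +11 241 616 mm⁴
Total I = 38 705 899 mm⁴.
For the y-axis: x̄ = 29.541 mm.
Repeating about the centroidal y-axis gives I_y = 7 206 434 mm⁴.
Polar second moment: J = I_x + I_y = 45 912 332 mm⁴.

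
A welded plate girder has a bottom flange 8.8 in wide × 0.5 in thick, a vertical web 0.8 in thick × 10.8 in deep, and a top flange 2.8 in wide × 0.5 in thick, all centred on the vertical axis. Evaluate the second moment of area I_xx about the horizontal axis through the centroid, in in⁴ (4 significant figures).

I_xx ≈ 249.4 in⁴

Decompose the section into non-overlapping parts with the origin at the bottom-left of its bounding rectangle.
Bottom plate: 8.8 × 0.5, A = 4.4 in², y = 0.25 in, Ī = 0.0916667 in⁴.
Web plate: 0.8 × 10.8, A = 8.64 in², y = 5.9 in, Ī = 83.9808 in⁴.
Top plate: 2.8 × 0.5, A = 1.4 in², y = 11.55 in, Ī = 0.0291667 in⁴.
Centroid: ȳ = ΣA·y / ΣA = 4.72618 in.
Transfer each piece to the horizontal axis through the centroid using Ī + A·d² with d = y − 4.72618:
  bottom plate: d = -4.47618 in → contributes +88.2508 in⁴
  web plate: d = 1.17382 in → contributes +95.8855 in⁴
  top plate: d = 6.82382 in → contributes +65.2195 in⁴
Total I = 249.356 in⁴.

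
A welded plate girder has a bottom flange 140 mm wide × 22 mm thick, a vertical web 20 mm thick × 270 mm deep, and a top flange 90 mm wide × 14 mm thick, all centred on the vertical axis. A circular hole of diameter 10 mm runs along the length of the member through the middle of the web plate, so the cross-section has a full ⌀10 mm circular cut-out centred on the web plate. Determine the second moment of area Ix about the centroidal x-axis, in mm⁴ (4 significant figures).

Treat the section as a set of non-overlapping primitives; coordinates are from the bounding-box lower-left.
Bottom plate: 140 × 22, A = 3 080 mm², y = 11 mm, Ī = 124 227 mm⁴.
Web plate: 20 × 270, A = 5 400 mm², y = 157 mm, Ī = 32 805 000 mm⁴.
Top plate: 90 × 14, A = 1 260 mm², y = 299 mm, Ī = 20 580 mm⁴.
Hole (subtracted): ⌀10, A = 78.5398 mm², y = 157 mm, Ī = 490.874 mm⁴.
Centroid: ȳ = ΣA·y / ΣA = 128.975 mm.
Transfer each piece to the centroidal x-axis using Ī + A·d² with d = y − 128.975:
  bottom plate: d = -117.975 mm → contributes +42 992 159 mm⁴
  web plate: d = 28.0247 mm → contributes +37 046 088 mm⁴
  top plate: d = 170.025 mm → contributes +36 445 183 mm⁴
  hole: d = 28.0247 mm → contributes −62 175 mm⁴
Total I = 116 421 255 mm⁴.

Ix ≈ 1.164 × 10⁸ mm⁴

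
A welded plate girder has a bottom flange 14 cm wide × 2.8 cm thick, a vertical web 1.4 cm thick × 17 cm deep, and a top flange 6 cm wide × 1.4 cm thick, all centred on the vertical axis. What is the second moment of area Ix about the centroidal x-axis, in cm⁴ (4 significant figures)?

Split into non-overlapping primitives; take the origin at the lower-left of the bounding box.
Bottom plate: 14 × 2.8, A = 39.2 cm², y = 1.4 cm, Ī = 25.6107 cm⁴.
Web plate: 1.4 × 17, A = 23.8 cm², y = 11.3 cm, Ī = 573.183 cm⁴.
Top plate: 6 × 1.4, A = 8.4 cm², y = 20.5 cm, Ī = 1.372 cm⁴.
Centroid: ȳ = ΣA·y / ΣA = 6.94706 cm.
Transfer each piece to the centroidal x-axis using Ī + A·d² with d = y − 6.94706:
  bottom plate: d = -5.54706 cm → contributes +1231.79 cm⁴
  web plate: d = 4.35294 cm → contributes +1024.15 cm⁴
  top plate: d = 13.5529 cm → contributes +1544.3 cm⁴
Total I = 3800.24 cm⁴.

Ix ≈ 3800 cm⁴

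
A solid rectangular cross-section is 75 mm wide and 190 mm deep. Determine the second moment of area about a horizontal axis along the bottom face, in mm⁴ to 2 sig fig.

The section: 75 × 190, A = 14 250 mm², y = 95 mm, Ī = 42 868 750 mm⁴.
Transfer it to the base of the section using Ī + A·d² with d = y − 0:
  the section: d = 95 mm → contributes +171 475 000 mm⁴
Total I = 171 475 000 mm⁴.

I_base ≈ 1.7 × 10⁸ mm⁴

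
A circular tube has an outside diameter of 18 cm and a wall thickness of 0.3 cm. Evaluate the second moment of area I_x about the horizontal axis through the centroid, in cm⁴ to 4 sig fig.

I_x ≈ 653.5 cm⁴

Break the section into simple shapes (no overlaps), measuring from the bottom-left corner of the bounding box.
Outer circle: ⌀18, A = 254.469 cm², y = 9 cm, Ī = 5 153 cm⁴.
Bore (subtracted): ⌀17.4, A = 237.787 cm², y = 9 cm, Ī = 4499.53 cm⁴.
By symmetry the centroid is at mid-height, ȳ = 9 cm.
All pieces are centred on the horizontal axis through the centroid, so I = ΣĪ (holes subtracted) = 653.47 cm⁴.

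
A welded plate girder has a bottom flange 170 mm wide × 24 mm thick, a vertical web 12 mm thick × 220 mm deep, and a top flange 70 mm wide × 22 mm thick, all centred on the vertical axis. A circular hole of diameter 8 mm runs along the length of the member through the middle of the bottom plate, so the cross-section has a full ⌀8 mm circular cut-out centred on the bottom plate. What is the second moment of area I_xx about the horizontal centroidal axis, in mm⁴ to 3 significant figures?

I_xx ≈ 8.21 × 10⁷ mm⁴

Decompose the section into non-overlapping parts with the origin at the bottom-left of its bounding rectangle.
Bottom plate: 170 × 24, A = 4 080 mm², y = 12 mm, Ī = 195 840 mm⁴.
Web plate: 12 × 220, A = 2 640 mm², y = 134 mm, Ī = 10 648 000 mm⁴.
Top plate: 70 × 22, A = 1 540 mm², y = 255 mm, Ī = 62 113 mm⁴.
Hole (subtracted): ⌀8, A = 50.265 mm², y = 12 mm, Ī = 201.06 mm⁴.
Centroid: ȳ = ΣA·y / ΣA = 96.814 mm.
Transfer each piece to the horizontal centroidal axis using Ī + A·d² with d = y − 96.814:
  bottom plate: d = -84.814 mm → contributes +29 544 936 mm⁴
  web plate: d = 37.186 mm → contributes +14 298 598 mm⁴
  top plate: d = 158.19 mm → contributes +38 597 267 mm⁴
  hole: d = -84.814 mm → contributes −361 781 mm⁴
Total I = 82 079 020 mm⁴.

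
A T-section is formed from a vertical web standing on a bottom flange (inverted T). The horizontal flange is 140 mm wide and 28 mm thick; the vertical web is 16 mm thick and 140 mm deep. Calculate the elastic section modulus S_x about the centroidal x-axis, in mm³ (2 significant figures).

S_x ≈ 1.1 × 10⁵ mm³

Treat the section as a set of non-overlapping primitives; coordinates are from the bounding-box lower-left.
Flange: 140 × 28, A = 3 920 mm², y = 14 mm, Ī = 256 107 mm⁴.
Web: 16 × 140, A = 2 240 mm², y = 98 mm, Ī = 3 658 667 mm⁴.
Centroid: ȳ = ΣA·y / ΣA = 44.55 mm.
Transfer each piece to the centroidal x-axis using Ī + A·d² with d = y − 44.55:
  flange: d = -30.55 mm → contributes +3 913 564 mm⁴
  web: d = 53.45 mm → contributes +10 059 217 mm⁴
Total I = 13 972 781 mm⁴.
Extreme fibre distance c = 123.5 mm; S = I/c = 113 182 mm³.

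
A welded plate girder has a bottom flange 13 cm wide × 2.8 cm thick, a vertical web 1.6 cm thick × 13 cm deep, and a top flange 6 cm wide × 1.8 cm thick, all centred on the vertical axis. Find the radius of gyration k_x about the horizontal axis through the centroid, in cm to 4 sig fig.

k_x ≈ 6.122 cm

Split into non-overlapping primitives; take the origin at the lower-left of the bounding box.
Bottom plate: 13 × 2.8, A = 36.4 cm², y = 1.4 cm, Ī = 23.7813 cm⁴.
Web plate: 1.6 × 13, A = 20.8 cm², y = 9.3 cm, Ī = 292.933 cm⁴.
Top plate: 6 × 1.8, A = 10.8 cm², y = 16.7 cm, Ī = 2.916 cm⁴.
Centroid: ȳ = ΣA·y / ΣA = 6.24647 cm.
Transfer each piece to the horizontal axis through the centroid using Ī + A·d² with d = y − 6.24647:
  bottom plate: d = -4.84647 cm → contributes +878.755 cm⁴
  web plate: d = 3.05353 cm → contributes +486.873 cm⁴
  top plate: d = 10.4535 cm → contributes +1183.1 cm⁴
Total I = 2548.73 cm⁴.
Radius of gyration: k = √(I/A) = √(2548.73 / 68) = 6.1222 cm.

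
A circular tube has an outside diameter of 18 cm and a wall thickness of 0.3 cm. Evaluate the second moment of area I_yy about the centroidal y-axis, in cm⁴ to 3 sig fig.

I_yy ≈ 653 cm⁴

Decompose the section into non-overlapping parts with the origin at the bottom-left of its bounding rectangle.
Outer circle: ⌀18, A = 254.47 cm², x = 9 cm, Ī = 5 153 cm⁴.
Bore (subtracted): ⌀17.4, A = 237.79 cm², x = 9 cm, Ī = 4499.5 cm⁴.
By symmetry the centroid is at mid-width, x̄ = 9 cm.
All pieces are centred on the centroidal y-axis, so I = ΣĪ (holes subtracted) = 653.47 cm⁴.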